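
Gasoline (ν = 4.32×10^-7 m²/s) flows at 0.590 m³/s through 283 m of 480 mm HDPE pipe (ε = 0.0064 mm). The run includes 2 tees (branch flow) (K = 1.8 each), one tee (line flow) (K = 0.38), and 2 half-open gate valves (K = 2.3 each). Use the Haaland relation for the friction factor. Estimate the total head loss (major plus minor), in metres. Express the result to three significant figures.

H_L ≈ 7.85 m

V = 4Q/(πD²) = 3.260 m/s; V²/2g = 0.5418 m
Re = 3.62×10^6, ε/D = 1.33×10^-5 → f = 0.01002 (Haaland)
Major: h_f = f(L/D)·V²/2g = 0.01002·589.6·0.5418 = 3.200 m
Minor: ΣK = 8.58; h_m = ΣK·V²/2g = 4.649 m
Total H_L = 3.200 + 4.649 = 7.849 m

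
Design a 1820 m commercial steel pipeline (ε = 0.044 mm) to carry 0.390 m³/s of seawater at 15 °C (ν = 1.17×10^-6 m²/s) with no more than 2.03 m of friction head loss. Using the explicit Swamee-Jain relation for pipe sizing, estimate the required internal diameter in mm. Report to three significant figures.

D ≈ 695 mm

Swamee-Jain (Type III): D = 0.66·[ε^1.25·(LQ²/(gh_f))^4.75 + ν·Q^9.4·(L/(gh_f))^5.2]^0.04
LQ²/(gh_f) = 13.90; L/(gh_f) = 91.39
Term 1 = ε^1.25·(…)^4.75 = 0.963; Term 2 = ν·Q^9.4·(…)^5.2 = 2.64
D = 0.66·(0.963 + 2.64)^0.04 = 0.6947 m = 695 mm
Check: V = 1.03 m/s, Re = 6.11×10^5, f = 0.01366, h_f = 1.93 m ≈ 2.03 m ✓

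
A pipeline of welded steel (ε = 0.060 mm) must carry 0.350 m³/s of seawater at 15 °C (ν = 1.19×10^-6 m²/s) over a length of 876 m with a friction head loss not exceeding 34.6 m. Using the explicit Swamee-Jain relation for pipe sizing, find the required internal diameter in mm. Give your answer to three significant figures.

D ≈ 330 mm

Swamee-Jain (Type III): D = 0.66·[ε^1.25·(LQ²/(gh_f))^4.75 + ν·Q^9.4·(L/(gh_f))^5.2]^0.04
LQ²/(gh_f) = 0.3162; L/(gh_f) = 2.581
Term 1 = ε^1.25·(…)^4.75 = 2.22×10^-8; Term 2 = ν·Q^9.4·(…)^5.2 = 8.53×10^-9
D = 0.66·(2.22×10^-8 + 8.53×10^-9)^0.04 = 0.3304 m = 330 mm
Check: V = 4.08 m/s, Re = 1.13×10^6, f = 0.01446, h_f = 32.6 m ≈ 34.6 m ✓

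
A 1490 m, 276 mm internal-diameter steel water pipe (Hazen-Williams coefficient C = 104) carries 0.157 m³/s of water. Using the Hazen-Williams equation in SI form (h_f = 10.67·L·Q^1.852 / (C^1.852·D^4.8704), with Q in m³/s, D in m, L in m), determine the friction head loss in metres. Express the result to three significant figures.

h_f ≈ 50.1 m

h_f = 10.67·1490·0.157^1.852 / (104^1.852·0.276^4.8704) = 50.07 m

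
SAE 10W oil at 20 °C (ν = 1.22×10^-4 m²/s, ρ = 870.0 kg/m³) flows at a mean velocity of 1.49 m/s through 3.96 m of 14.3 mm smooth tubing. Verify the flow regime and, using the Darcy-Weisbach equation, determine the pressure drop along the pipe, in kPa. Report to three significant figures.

Re = VD/ν = 1.49·0.01430/1.22×10^-4 = 175 → laminar (Re < 2300)
f = 64/Re = 0.3665
h_f = f(L/D)V²/(2g) = 0.3665·(3.96/0.01430)·1.49²/(2·9.81) = 11.48 m
Δp = ρg·h_f = 870.0·9.81·11.48 = 98.00 kPa

Δp ≈ 98.0 kPa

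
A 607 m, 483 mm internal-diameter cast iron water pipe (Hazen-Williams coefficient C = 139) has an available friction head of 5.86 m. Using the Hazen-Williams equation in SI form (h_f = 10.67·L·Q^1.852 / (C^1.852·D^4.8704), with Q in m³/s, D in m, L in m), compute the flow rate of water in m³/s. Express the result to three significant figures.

Q ≈ 0.466 m³/s

Rearranging: Q = [h_f·C^1.852·D^4.8704 / (10.67·L)]^(1/1.852)
Q = [5.86·139^1.852·0.483^4.8704 / (10.67·607)]^0.540 = 0.4661 m³/s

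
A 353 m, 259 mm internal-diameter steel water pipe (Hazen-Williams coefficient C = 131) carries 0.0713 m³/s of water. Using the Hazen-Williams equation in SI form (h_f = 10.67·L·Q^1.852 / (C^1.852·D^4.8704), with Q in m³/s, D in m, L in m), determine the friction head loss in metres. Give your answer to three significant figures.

h_f = 10.67·353·0.0713^1.852 / (131^1.852·0.259^4.8704) = 2.444 m

h_f ≈ 2.44 m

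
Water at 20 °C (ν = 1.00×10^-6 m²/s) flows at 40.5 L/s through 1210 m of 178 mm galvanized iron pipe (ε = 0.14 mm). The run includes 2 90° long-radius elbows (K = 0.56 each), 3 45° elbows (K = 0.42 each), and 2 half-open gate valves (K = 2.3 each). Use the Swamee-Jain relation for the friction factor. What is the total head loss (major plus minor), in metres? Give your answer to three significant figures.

H_L ≈ 19.2 m

V = 4Q/(πD²) = 1.628 m/s; V²/2g = 0.1350 m
Re = 2.90×10^5, ε/D = 7.87×10^-4 → f = 0.01984 (Swamee-Jain)
Major: h_f = f(L/D)·V²/2g = 0.01984·6798·0.1350 = 18.21 m
Minor: ΣK = 6.98; h_m = ΣK·V²/2g = 0.9423 m
Total H_L = 18.21 + 0.9423 = 19.15 m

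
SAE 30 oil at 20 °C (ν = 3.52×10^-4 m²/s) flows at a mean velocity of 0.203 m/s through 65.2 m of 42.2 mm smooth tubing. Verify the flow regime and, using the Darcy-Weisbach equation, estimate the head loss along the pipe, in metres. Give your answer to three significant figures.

Re = VD/ν = 0.203·0.04220/3.52×10^-4 = 24.3 → laminar (Re < 2300)
f = 64/Re = 2.630
h_f = f(L/D)V²/(2g) = 2.630·(65.2/0.04220)·0.203²/(2·9.81) = 8.534 m

h_f ≈ 8.53 m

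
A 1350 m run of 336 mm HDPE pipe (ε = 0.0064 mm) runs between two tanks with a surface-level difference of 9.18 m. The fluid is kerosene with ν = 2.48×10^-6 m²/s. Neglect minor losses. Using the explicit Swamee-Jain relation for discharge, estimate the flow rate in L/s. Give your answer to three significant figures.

Q ≈ 151 L/s

Swamee-Jain (Type II): Q = -0.965·√(gD⁵h_f/L)·ln[ε/(3.7D) + √(3.17ν²L/(gD³h_f))]
√(gD⁵h_f/L) = √(9.81·0.336⁵·9.18/1350) = 0.01690
ε/(3.7D) = 5.15×10^-6; √(3.17ν²L/(gD³h_f)) = 8.78×10^-5
Q = -0.965·0.01690·ln(9.293×10^-5) = 0.1514 m³/s
Check: V = 1.71 m/s, Re = 2.31×10^5, f = 0.01529, h_f = 9.13 m ≈ 9.18 m ✓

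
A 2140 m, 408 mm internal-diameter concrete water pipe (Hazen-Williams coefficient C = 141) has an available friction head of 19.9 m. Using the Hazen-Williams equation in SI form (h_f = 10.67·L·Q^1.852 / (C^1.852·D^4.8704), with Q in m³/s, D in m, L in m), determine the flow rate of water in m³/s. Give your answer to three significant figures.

Rearranging: Q = [h_f·C^1.852·D^4.8704 / (10.67·L)]^(1/1.852)
Q = [19.9·141^1.852·0.408^4.8704 / (10.67·2140)]^0.540 = 0.2973 m³/s

Q ≈ 0.297 m³/s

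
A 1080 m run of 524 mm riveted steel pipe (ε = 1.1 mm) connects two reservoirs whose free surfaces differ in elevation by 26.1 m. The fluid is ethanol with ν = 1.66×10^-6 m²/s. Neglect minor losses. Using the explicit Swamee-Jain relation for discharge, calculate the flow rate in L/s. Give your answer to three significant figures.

Q ≈ 695 L/s

Swamee-Jain (Type II): Q = -0.965·√(gD⁵h_f/L)·ln[ε/(3.7D) + √(3.17ν²L/(gD³h_f))]
√(gD⁵h_f/L) = √(9.81·0.524⁵·26.1/1080) = 0.09678
ε/(3.7D) = 5.67×10^-4; √(3.17ν²L/(gD³h_f)) = 1.60×10^-5
Q = -0.965·0.09678·ln(5.834×10^-4) = 0.6954 m³/s
Check: V = 3.22 m/s, Re = 1.02×10^6, f = 0.02397, h_f = 26.2 m ≈ 26.1 m ✓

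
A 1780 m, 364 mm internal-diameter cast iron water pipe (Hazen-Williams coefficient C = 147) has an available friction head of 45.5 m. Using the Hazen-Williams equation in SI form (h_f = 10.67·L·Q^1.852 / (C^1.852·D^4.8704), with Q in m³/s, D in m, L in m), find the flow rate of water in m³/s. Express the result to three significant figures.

Rearranging: Q = [h_f·C^1.852·D^4.8704 / (10.67·L)]^(1/1.852)
Q = [45.5·147^1.852·0.364^4.8704 / (10.67·1780)]^0.540 = 0.3964 m³/s

Q ≈ 0.396 m³/s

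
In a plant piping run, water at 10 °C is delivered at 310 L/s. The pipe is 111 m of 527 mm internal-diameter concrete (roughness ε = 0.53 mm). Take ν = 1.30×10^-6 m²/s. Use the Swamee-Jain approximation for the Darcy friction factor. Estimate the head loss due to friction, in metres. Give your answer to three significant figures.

V = 4Q/(πD²) = 4·0.310/(π·0.527²) = 1.421 m/s
Re = VD/ν = 1.421·0.527/1.30×10^-6 = 5.76×10^5 → turbulent
ε/D = 0.53/527 = 0.00101
Swamee-Jain: f = 0.02030
h_f = f(L/D)V²/(2g) = 0.02030·(111/0.527)·1.421²/(2·9.81) = 0.4401 m

h_f ≈ 0.440 m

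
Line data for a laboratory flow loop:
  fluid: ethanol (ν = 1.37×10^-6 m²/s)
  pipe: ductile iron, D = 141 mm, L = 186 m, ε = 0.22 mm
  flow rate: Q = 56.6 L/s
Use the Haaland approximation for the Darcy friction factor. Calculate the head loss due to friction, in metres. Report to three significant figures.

V = 4Q/(πD²) = 4·0.0566/(π·0.141²) = 3.625 m/s
Re = VD/ν = 3.625·0.141/1.37×10^-6 = 3.73×10^5 → turbulent
ε/D = 0.22/141 = 0.00156
Haaland: f = 0.02250
h_f = f(L/D)V²/(2g) = 0.02250·(186/0.141)·3.625²/(2·9.81) = 19.88 m

h_f ≈ 19.9 m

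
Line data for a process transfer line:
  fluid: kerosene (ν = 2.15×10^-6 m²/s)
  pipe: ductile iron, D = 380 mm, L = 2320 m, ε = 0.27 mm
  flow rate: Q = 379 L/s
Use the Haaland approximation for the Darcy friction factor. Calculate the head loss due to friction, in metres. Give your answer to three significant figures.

h_f ≈ 65.0 m

V = 4Q/(πD²) = 4·0.379/(π·0.380²) = 3.342 m/s
Re = VD/ν = 3.342·0.380/2.15×10^-6 = 5.91×10^5 → turbulent
ε/D = 0.27/380 = 7.11×10^-4
Haaland: f = 0.01870
h_f = f(L/D)V²/(2g) = 0.01870·(2320/0.380)·3.342²/(2·9.81) = 64.99 m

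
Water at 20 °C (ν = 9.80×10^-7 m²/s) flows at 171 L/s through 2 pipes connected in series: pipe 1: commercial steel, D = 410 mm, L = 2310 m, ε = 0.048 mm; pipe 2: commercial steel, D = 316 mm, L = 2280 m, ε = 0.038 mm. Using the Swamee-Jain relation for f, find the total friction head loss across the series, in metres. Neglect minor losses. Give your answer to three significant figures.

Pipe 1: V = 1.295 m/s, Re = 5.42×10^5, ε/D = 1.17×10^-4, f = 0.01454, h_1 = f(L/D)V²/2g = 7.003 m
Pipe 2: V = 2.180 m/s, Re = 7.03×10^5, ε/D = 1.20×10^-4, f = 0.01421, h_2 = f(L/D)V²/2g = 24.84 m
Series → Q common, losses add: H = Σh = 31.84 m

H ≈ 31.8 m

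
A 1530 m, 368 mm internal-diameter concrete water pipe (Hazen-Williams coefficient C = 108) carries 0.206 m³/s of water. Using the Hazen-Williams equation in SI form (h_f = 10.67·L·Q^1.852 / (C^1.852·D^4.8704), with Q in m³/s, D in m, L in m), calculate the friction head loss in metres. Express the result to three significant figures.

h_f = 10.67·1530·0.206^1.852 / (108^1.852·0.368^4.8704) = 19.53 m

h_f ≈ 19.5 m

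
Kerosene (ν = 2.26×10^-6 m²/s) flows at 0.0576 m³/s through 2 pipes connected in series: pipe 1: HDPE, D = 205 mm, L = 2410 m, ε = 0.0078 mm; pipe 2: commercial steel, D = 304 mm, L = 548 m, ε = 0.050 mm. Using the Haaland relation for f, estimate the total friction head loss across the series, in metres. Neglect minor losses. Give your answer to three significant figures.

H ≈ 31.1 m

Pipe 1: V = 1.745 m/s, Re = 1.58×10^5, ε/D = 3.80×10^-5, f = 0.01644, h_1 = f(L/D)V²/2g = 30.00 m
Pipe 2: V = 0.7936 m/s, Re = 1.07×10^5, ε/D = 1.64×10^-4, f = 0.01836, h_2 = f(L/D)V²/2g = 1.062 m
Series → Q common, losses add: H = Σh = 31.07 m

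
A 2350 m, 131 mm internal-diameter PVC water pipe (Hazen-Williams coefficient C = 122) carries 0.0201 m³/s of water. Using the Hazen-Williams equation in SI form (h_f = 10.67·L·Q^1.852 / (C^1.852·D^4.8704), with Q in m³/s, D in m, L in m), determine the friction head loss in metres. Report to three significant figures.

h_f ≈ 49.2 m

h_f = 10.67·2350·0.0201^1.852 / (122^1.852·0.131^4.8704) = 49.21 m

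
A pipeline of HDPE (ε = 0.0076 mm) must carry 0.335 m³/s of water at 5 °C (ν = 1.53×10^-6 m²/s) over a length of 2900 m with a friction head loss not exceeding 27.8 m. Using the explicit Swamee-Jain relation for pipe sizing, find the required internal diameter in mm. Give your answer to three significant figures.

D ≈ 420 mm

Swamee-Jain (Type III): D = 0.66·[ε^1.25·(LQ²/(gh_f))^4.75 + ν·Q^9.4·(L/(gh_f))^5.2]^0.04
LQ²/(gh_f) = 1.193; L/(gh_f) = 10.63
Term 1 = ε^1.25·(…)^4.75 = 9.24×10^-7; Term 2 = ν·Q^9.4·(…)^5.2 = 1.15×10^-5
D = 0.66·(9.24×10^-7 + 1.15×10^-5)^0.04 = 0.4200 m = 420 mm
Check: V = 2.42 m/s, Re = 6.64×10^5, f = 0.01279, h_f = 26.3 m ≈ 27.8 m ✓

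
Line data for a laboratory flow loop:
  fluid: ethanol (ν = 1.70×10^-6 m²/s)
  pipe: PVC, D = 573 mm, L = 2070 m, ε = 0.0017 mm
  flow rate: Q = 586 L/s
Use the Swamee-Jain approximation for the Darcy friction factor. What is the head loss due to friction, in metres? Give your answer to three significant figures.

V = 4Q/(πD²) = 4·0.586/(π·0.573²) = 2.272 m/s
Re = VD/ν = 2.272·0.573/1.70×10^-6 = 7.66×10^5 → turbulent
ε/D = 0.0017/573 = 2.97×10^-6
Swamee-Jain: f = 0.01221
h_f = f(L/D)V²/(2g) = 0.01221·(2070/0.573)·2.272²/(2·9.81) = 11.61 m

h_f ≈ 11.6 m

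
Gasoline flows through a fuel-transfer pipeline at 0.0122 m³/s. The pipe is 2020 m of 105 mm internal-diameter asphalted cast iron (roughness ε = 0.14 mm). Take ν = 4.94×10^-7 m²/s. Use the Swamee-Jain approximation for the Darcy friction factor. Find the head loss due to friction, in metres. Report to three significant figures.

h_f ≈ 42.9 m

V = 4Q/(πD²) = 4·0.0122/(π·0.105²) = 1.409 m/s
Re = VD/ν = 1.409·0.105/4.94×10^-7 = 2.99×10^5 → turbulent
ε/D = 0.14/105 = 0.00133
Swamee-Jain: f = 0.02203
h_f = f(L/D)V²/(2g) = 0.02203·(2020/0.105)·1.409²/(2·9.81) = 42.88 m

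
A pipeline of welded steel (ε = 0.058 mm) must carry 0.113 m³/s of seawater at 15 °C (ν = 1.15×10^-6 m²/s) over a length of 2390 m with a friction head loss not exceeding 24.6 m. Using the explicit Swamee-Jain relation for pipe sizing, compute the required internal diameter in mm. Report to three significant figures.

Swamee-Jain (Type III): D = 0.66·[ε^1.25·(LQ²/(gh_f))^4.75 + ν·Q^9.4·(L/(gh_f))^5.2]^0.04
LQ²/(gh_f) = 0.1265; L/(gh_f) = 9.904
Term 1 = ε^1.25·(…)^4.75 = 2.75×10^-10; Term 2 = ν·Q^9.4·(…)^5.2 = 2.18×10^-10
D = 0.66·(2.75×10^-10 + 2.18×10^-10)^0.04 = 0.2800 m = 280 mm
Check: V = 1.83 m/s, Re = 4.47×10^5, f = 0.01573, h_f = 23.0 m ≈ 24.6 m ✓

D ≈ 280 mm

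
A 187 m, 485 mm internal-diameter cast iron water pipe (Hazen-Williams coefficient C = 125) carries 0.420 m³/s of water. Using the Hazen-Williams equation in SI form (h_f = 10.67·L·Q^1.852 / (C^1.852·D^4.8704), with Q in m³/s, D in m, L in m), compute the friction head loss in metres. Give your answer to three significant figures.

h_f = 10.67·187·0.420^1.852 / (125^1.852·0.485^4.8704) = 1.776 m

h_f ≈ 1.78 m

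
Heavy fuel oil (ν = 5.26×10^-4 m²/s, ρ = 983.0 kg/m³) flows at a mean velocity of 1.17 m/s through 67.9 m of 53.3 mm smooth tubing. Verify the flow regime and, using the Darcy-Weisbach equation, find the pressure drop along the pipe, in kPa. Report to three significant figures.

Δp ≈ 463 kPa

Re = VD/ν = 1.17·0.05330/5.26×10^-4 = 119 → laminar (Re < 2300)
f = 64/Re = 0.5398
h_f = f(L/D)V²/(2g) = 0.5398·(67.9/0.05330)·1.17²/(2·9.81) = 47.98 m
Δp = ρg·h_f = 983.0·9.81·47.98 = 462.7 kPa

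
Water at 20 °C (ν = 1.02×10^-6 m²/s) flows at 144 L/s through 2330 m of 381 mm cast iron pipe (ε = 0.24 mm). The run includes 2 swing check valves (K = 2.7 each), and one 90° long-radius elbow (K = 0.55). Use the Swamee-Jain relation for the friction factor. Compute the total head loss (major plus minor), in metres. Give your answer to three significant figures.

V = 4Q/(πD²) = 1.263 m/s; V²/2g = 0.08131 m
Re = 4.72×10^5, ε/D = 6.30×10^-4 → f = 0.01859 (Swamee-Jain)
Major: h_f = f(L/D)·V²/2g = 0.01859·6115·0.08131 = 9.244 m
Minor: ΣK = 5.95; h_m = ΣK·V²/2g = 0.4838 m
Total H_L = 9.244 + 0.4838 = 9.728 m

H_L ≈ 9.73 m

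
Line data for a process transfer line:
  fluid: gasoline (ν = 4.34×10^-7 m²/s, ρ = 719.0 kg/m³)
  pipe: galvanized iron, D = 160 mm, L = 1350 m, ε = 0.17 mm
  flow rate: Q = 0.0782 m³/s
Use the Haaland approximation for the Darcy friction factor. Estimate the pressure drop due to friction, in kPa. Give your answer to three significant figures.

V = 4Q/(πD²) = 4·0.0782/(π·0.160²) = 3.889 m/s
Re = VD/ν = 3.889·0.160/4.34×10^-7 = 1.43×10^6 → turbulent
ε/D = 0.17/160 = 0.00106
Haaland: f = 0.02015
h_f = f(L/D)V²/(2g) = 0.02015·(1350/0.160)·3.889²/(2·9.81) = 131.1 m
Δp = ρg·h_f = 719.0·9.81·131.1 = 924.4 kPa

Δp ≈ 924 kPa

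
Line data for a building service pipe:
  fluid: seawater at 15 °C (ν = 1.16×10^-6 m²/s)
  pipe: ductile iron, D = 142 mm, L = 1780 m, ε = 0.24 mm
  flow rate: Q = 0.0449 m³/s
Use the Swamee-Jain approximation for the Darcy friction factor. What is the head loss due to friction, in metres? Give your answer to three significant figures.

h_f ≈ 119 m

V = 4Q/(πD²) = 4·0.0449/(π·0.142²) = 2.835 m/s
Re = VD/ν = 2.835·0.142/1.16×10^-6 = 3.47×10^5 → turbulent
ε/D = 0.24/142 = 0.00169
Swamee-Jain: f = 0.02313
h_f = f(L/D)V²/(2g) = 0.02313·(1780/0.142)·2.835²/(2·9.81) = 118.8 m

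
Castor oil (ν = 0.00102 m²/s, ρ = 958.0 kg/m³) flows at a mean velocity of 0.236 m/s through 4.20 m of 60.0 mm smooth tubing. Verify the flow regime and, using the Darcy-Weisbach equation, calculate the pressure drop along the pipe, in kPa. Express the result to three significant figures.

Re = VD/ν = 0.236·0.06000/0.00102 = 13.9 → laminar (Re < 2300)
f = 64/Re = 4.610
h_f = f(L/D)V²/(2g) = 4.610·(4.20/0.06000)·0.236²/(2·9.81) = 0.9161 m
Δp = ρg·h_f = 958.0·9.81·0.9161 = 8.609 kPa

Δp ≈ 8.61 kPa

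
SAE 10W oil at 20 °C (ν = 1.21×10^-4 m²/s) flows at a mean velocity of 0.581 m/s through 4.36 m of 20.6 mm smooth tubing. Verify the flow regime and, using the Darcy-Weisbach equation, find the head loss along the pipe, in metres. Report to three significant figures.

h_f ≈ 2.36 m

Re = VD/ν = 0.581·0.02060/1.21×10^-4 = 98.9 → laminar (Re < 2300)
f = 64/Re = 0.6470
h_f = f(L/D)V²/(2g) = 0.6470·(4.36/0.02060)·0.581²/(2·9.81) = 2.356 m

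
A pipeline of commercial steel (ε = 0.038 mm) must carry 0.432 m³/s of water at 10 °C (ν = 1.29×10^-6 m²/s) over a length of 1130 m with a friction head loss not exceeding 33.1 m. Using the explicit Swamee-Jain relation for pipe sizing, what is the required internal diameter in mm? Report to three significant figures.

D ≈ 374 mm

Swamee-Jain (Type III): D = 0.66·[ε^1.25·(LQ²/(gh_f))^4.75 + ν·Q^9.4·(L/(gh_f))^5.2]^0.04
LQ²/(gh_f) = 0.6495; L/(gh_f) = 3.480
Term 1 = ε^1.25·(…)^4.75 = 3.84×10^-7; Term 2 = ν·Q^9.4·(…)^5.2 = 3.16×10^-7
D = 0.66·(3.84×10^-7 + 3.16×10^-7)^0.04 = 0.3744 m = 374 mm
Check: V = 3.92 m/s, Re = 1.14×10^6, f = 0.01339, h_f = 31.7 m ≈ 33.1 m ✓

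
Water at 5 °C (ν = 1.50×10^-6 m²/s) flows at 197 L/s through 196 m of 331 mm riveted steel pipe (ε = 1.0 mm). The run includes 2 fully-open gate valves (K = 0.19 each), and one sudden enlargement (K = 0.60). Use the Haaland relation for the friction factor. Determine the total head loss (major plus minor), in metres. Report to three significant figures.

H_L ≈ 4.46 m

V = 4Q/(πD²) = 2.289 m/s; V²/2g = 0.2671 m
Re = 5.05×10^5, ε/D = 0.00302 → f = 0.02651 (Haaland)
Major: h_f = f(L/D)·V²/2g = 0.02651·592.1·0.2671 = 4.194 m
Minor: ΣK = 0.980; h_m = ΣK·V²/2g = 0.2618 m
Total H_L = 4.194 + 0.2618 = 4.455 m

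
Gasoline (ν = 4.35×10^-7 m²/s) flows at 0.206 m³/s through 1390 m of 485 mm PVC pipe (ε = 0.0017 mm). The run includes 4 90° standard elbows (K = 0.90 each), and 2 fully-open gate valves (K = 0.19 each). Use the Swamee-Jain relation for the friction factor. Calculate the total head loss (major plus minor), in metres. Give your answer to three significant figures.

V = 4Q/(πD²) = 1.115 m/s; V²/2g = 0.06337 m
Re = 1.24×10^6, ε/D = 3.51×10^-6 → f = 0.01129 (Swamee-Jain)
Major: h_f = f(L/D)·V²/2g = 0.01129·2866·0.06337 = 2.051 m
Minor: ΣK = 3.98; h_m = ΣK·V²/2g = 0.2522 m
Total H_L = 2.051 + 0.2522 = 2.303 m

H_L ≈ 2.30 m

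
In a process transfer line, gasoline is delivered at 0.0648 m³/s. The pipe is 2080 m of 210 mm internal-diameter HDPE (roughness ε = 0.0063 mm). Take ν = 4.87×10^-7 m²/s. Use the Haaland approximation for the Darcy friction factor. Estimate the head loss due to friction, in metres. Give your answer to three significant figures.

h_f ≈ 22.1 m

V = 4Q/(πD²) = 4·0.0648/(π·0.210²) = 1.871 m/s
Re = VD/ν = 1.871·0.210/4.87×10^-7 = 8.07×10^5 → turbulent
ε/D = 0.0063/210 = 3.00×10^-5
Haaland: f = 0.01251
h_f = f(L/D)V²/(2g) = 0.01251·(2080/0.210)·1.871²/(2·9.81) = 22.10 m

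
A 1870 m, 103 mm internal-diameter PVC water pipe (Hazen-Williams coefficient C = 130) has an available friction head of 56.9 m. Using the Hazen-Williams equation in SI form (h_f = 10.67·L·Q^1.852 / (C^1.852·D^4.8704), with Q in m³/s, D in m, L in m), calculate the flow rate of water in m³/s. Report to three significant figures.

Q ≈ 0.0139 m³/s

Rearranging: Q = [h_f·C^1.852·D^4.8704 / (10.67·L)]^(1/1.852)
Q = [56.9·130^1.852·0.103^4.8704 / (10.67·1870)]^0.540 = 0.01392 m³/s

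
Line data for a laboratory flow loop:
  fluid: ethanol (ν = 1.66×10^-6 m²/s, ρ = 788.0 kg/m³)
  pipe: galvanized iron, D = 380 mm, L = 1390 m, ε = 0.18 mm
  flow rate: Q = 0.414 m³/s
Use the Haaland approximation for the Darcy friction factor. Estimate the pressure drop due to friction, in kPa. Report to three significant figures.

V = 4Q/(πD²) = 4·0.414/(π·0.380²) = 3.650 m/s
Re = VD/ν = 3.650·0.380/1.66×10^-6 = 8.36×10^5 → turbulent
ε/D = 0.18/380 = 4.74×10^-4
Haaland: f = 0.01707
h_f = f(L/D)V²/(2g) = 0.01707·(1390/0.380)·3.650²/(2·9.81) = 42.42 m
Δp = ρg·h_f = 788.0·9.81·42.42 = 327.9 kPa

Δp ≈ 328 kPa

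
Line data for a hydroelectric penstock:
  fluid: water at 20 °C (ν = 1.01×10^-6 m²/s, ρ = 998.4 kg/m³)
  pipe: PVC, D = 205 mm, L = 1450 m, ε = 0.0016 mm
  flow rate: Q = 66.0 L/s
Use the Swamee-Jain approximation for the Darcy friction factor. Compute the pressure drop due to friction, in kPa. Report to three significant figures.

Δp ≈ 193 kPa

V = 4Q/(πD²) = 4·0.0660/(π·0.205²) = 2.000 m/s
Re = VD/ν = 2.000·0.205/1.01×10^-6 = 4.06×10^5 → turbulent
ε/D = 0.0016/205 = 7.80×10^-6
Swamee-Jain: f = 0.01370
h_f = f(L/D)V²/(2g) = 0.01370·(1450/0.205)·2.000²/(2·9.81) = 19.75 m
Δp = ρg·h_f = 998.4·9.81·19.75 = 193.5 kPa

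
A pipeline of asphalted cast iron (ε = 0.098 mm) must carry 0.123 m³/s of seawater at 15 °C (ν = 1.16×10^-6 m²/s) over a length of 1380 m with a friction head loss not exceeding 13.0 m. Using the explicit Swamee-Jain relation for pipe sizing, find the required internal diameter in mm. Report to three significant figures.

D ≈ 299 mm

Swamee-Jain (Type III): D = 0.66·[ε^1.25·(LQ²/(gh_f))^4.75 + ν·Q^9.4·(L/(gh_f))^5.2]^0.04
LQ²/(gh_f) = 0.1637; L/(gh_f) = 10.82
Term 1 = ε^1.25·(…)^4.75 = 1.80×10^-9; Term 2 = ν·Q^9.4·(…)^5.2 = 7.72×10^-10
D = 0.66·(1.80×10^-9 + 7.72×10^-10)^0.04 = 0.2992 m = 299 mm
Check: V = 1.75 m/s, Re = 4.51×10^5, f = 0.01670, h_f = 12.0 m ≈ 13.0 m ✓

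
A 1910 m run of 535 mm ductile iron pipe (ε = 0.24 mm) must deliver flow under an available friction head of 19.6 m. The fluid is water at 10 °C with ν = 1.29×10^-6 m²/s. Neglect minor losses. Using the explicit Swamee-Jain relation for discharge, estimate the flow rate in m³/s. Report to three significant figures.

Swamee-Jain (Type II): Q = -0.965·√(gD⁵h_f/L)·ln[ε/(3.7D) + √(3.17ν²L/(gD³h_f))]
√(gD⁵h_f/L) = √(9.81·0.535⁵·19.6/1910) = 0.06642
ε/(3.7D) = 1.21×10^-4; √(3.17ν²L/(gD³h_f)) = 1.85×10^-5
Q = -0.965·0.06642·ln(1.397×10^-4) = 0.5689 m³/s
Check: V = 2.53 m/s, Re = 1.05×10^6, f = 0.01692, h_f = 19.7 m ≈ 19.6 m ✓

Q ≈ 0.569 m³/s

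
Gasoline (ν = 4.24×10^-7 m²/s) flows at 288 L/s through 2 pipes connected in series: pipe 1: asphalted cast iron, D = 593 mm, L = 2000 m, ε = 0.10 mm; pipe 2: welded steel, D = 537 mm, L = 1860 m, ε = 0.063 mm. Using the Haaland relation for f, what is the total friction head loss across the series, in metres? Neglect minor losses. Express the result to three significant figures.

H ≈ 6.37 m

Pipe 1: V = 1.043 m/s, Re = 1.46×10^6, ε/D = 1.69×10^-4, f = 0.01397, h_1 = f(L/D)V²/2g = 2.611 m
Pipe 2: V = 1.272 m/s, Re = 1.61×10^6, ε/D = 1.17×10^-4, f = 0.01317, h_2 = f(L/D)V²/2g = 3.760 m
Series → Q common, losses add: H = Σh = 6.371 m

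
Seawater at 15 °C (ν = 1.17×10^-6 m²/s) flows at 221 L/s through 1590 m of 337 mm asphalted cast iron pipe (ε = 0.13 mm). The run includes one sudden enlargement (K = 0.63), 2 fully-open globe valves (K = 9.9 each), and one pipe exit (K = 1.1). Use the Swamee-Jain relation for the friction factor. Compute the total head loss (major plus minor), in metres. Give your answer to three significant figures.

V = 4Q/(πD²) = 2.478 m/s; V²/2g = 0.3129 m
Re = 7.14×10^5, ε/D = 3.86×10^-4 → f = 0.01670 (Swamee-Jain)
Major: h_f = f(L/D)·V²/2g = 0.01670·4718·0.3129 = 24.65 m
Minor: ΣK = 21.5; h_m = ΣK·V²/2g = 6.736 m
Total H_L = 24.65 + 6.736 = 31.39 m

H_L ≈ 31.4 m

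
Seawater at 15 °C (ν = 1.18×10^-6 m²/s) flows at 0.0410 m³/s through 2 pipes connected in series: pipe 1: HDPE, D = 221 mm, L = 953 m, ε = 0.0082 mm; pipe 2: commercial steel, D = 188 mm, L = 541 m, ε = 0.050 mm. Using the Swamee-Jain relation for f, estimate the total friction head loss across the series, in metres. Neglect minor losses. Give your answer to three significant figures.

H ≈ 9.50 m

Pipe 1: V = 1.069 m/s, Re = 2.00×10^5, ε/D = 3.71×10^-5, f = 0.01586, h_1 = f(L/D)V²/2g = 3.983 m
Pipe 2: V = 1.477 m/s, Re = 2.35×10^5, ε/D = 2.66×10^-4, f = 0.01725, h_2 = f(L/D)V²/2g = 5.519 m
Series → Q common, losses add: H = Σh = 9.502 m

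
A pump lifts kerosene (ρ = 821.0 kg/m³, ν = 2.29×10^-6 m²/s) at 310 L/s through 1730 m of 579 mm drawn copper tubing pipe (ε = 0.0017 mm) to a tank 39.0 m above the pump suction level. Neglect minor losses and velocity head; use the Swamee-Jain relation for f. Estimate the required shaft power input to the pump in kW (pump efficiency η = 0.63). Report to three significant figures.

V = 4Q/(πD²) = 1.177 m/s; Re = 2.98×10^5; ε/D = 2.94×10^-6; f = 0.01443
h_f = f(L/D)V²/2g = 3.046 m
Total head H = z + h_f = 39.0 + 3.046 = 42.05 m
P_hyd = ρgQH = 821.0·9.81·0.310·42.05 = 105.0 kW
P_shaft = P_hyd/η = 105.0/0.63 = 166.6 kW

P_shaft ≈ 167 kW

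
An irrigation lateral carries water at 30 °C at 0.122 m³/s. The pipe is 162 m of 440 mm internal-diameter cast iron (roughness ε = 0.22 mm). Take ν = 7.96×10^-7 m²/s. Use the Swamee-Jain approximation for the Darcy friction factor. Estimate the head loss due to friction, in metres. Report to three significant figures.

V = 4Q/(πD²) = 4·0.122/(π·0.440²) = 0.8024 m/s
Re = VD/ν = 0.8024·0.440/7.96×10^-7 = 4.44×10^5 → turbulent
ε/D = 0.22/440 = 5.00×10^-4
Swamee-Jain: f = 0.01789
h_f = f(L/D)V²/(2g) = 0.01789·(162/0.440)·0.8024²/(2·9.81) = 0.2161 m

h_f ≈ 0.216 m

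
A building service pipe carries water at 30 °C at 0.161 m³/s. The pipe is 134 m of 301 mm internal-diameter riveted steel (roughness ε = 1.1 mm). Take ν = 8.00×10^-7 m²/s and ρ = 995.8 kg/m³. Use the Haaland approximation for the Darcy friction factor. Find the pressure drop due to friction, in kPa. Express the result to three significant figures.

Δp ≈ 31.6 kPa

V = 4Q/(πD²) = 4·0.161/(π·0.301²) = 2.263 m/s
Re = VD/ν = 2.263·0.301/8.00×10^-7 = 8.51×10^5 → turbulent
ε/D = 1.1/301 = 0.00365
Haaland: f = 0.02786
h_f = f(L/D)V²/(2g) = 0.02786·(134/0.301)·2.263²/(2·9.81) = 3.236 m
Δp = ρg·h_f = 995.8·9.81·3.236 = 31.61 kPa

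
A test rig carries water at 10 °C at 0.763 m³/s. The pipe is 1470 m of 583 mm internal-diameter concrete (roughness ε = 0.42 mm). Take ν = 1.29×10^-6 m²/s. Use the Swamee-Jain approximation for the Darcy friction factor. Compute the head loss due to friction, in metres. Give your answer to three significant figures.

V = 4Q/(πD²) = 4·0.763/(π·0.583²) = 2.858 m/s
Re = VD/ν = 2.858·0.583/1.29×10^-6 = 1.29×10^6 → turbulent
ε/D = 0.42/583 = 7.20×10^-4
Swamee-Jain: f = 0.01854
h_f = f(L/D)V²/(2g) = 0.01854·(1470/0.583)·2.858²/(2·9.81) = 19.47 m

h_f ≈ 19.5 m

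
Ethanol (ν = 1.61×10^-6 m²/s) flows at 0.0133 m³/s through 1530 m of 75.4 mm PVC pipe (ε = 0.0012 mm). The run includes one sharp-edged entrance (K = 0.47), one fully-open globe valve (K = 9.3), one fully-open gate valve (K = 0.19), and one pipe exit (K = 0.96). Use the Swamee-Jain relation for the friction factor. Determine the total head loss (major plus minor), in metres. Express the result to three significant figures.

V = 4Q/(πD²) = 2.979 m/s; V²/2g = 0.4522 m
Re = 1.39×10^5, ε/D = 1.59×10^-5 → f = 0.01680 (Swamee-Jain)
Major: h_f = f(L/D)·V²/2g = 0.01680·20292·0.4522 = 154.2 m
Minor: ΣK = 10.9; h_m = ΣK·V²/2g = 4.938 m
Total H_L = 154.2 + 4.938 = 159.1 m

H_L ≈ 159 m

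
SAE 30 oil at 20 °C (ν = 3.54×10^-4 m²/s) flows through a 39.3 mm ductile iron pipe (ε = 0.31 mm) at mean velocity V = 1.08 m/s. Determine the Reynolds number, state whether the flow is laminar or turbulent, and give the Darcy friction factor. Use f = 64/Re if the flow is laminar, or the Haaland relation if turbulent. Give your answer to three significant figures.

Re ≈ 120; laminar; f = 64/Re ≈ 0.534

Re = VD/ν = 1.080·0.0393/3.54×10^-4 = 120
Re < 2300 → laminar → f = 64/Re = 0.5338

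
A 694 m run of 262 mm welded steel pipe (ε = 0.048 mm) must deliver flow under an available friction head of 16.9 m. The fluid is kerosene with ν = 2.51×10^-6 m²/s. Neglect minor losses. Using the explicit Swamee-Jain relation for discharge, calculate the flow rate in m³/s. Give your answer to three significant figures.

Swamee-Jain (Type II): Q = -0.965·√(gD⁵h_f/L)·ln[ε/(3.7D) + √(3.17ν²L/(gD³h_f))]
√(gD⁵h_f/L) = √(9.81·0.262⁵·16.9/694) = 0.01717
ε/(3.7D) = 4.95×10^-5; √(3.17ν²L/(gD³h_f)) = 6.82×10^-5
Q = -0.965·0.01717·ln(1.177×10^-4) = 0.1499 m³/s
Check: V = 2.78 m/s, Re = 2.90×10^5, f = 0.01623, h_f = 17.0 m ≈ 16.9 m ✓

Q ≈ 0.150 m³/s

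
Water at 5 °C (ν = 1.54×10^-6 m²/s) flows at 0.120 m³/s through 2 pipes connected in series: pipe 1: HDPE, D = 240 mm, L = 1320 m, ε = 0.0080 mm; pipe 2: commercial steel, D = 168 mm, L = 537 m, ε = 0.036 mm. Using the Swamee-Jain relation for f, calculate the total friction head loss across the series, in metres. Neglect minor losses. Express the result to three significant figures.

Pipe 1: V = 2.653 m/s, Re = 4.13×10^5, ε/D = 3.33×10^-5, f = 0.01401, h_1 = f(L/D)V²/2g = 27.63 m
Pipe 2: V = 5.413 m/s, Re = 5.91×10^5, ε/D = 2.14×10^-4, f = 0.01544, h_2 = f(L/D)V²/2g = 73.71 m
Series → Q common, losses add: H = Σh = 101.3 m

H ≈ 101 m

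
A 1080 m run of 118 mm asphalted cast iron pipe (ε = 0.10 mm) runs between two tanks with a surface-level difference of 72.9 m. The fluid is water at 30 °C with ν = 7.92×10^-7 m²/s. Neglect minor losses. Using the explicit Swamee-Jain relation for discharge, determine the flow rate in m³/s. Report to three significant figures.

Swamee-Jain (Type II): Q = -0.965·√(gD⁵h_f/L)·ln[ε/(3.7D) + √(3.17ν²L/(gD³h_f))]
√(gD⁵h_f/L) = √(9.81·0.118⁵·72.9/1080) = 0.003892
ε/(3.7D) = 2.29×10^-4; √(3.17ν²L/(gD³h_f)) = 4.28×10^-5
Q = -0.965·0.003892·ln(2.718×10^-4) = 0.03084 m³/s
Check: V = 2.82 m/s, Re = 4.20×10^5, f = 0.01979, h_f = 73.4 m ≈ 72.9 m ✓

Q ≈ 0.0308 m³/s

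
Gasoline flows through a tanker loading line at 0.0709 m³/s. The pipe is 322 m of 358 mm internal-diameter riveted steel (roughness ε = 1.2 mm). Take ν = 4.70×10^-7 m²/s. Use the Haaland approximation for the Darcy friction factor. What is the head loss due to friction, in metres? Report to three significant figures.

V = 4Q/(πD²) = 4·0.0709/(π·0.358²) = 0.7044 m/s
Re = VD/ν = 0.7044·0.358/4.70×10^-7 = 5.37×10^5 → turbulent
ε/D = 1.2/358 = 0.00335
Haaland: f = 0.02727
h_f = f(L/D)V²/(2g) = 0.02727·(322/0.358)·0.7044²/(2·9.81) = 0.6201 m

h_f ≈ 0.620 m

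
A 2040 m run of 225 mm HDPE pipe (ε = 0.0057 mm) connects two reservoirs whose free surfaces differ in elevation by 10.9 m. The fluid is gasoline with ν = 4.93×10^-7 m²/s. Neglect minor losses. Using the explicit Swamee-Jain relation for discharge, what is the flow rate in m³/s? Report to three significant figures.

Q ≈ 0.0534 m³/s

Swamee-Jain (Type II): Q = -0.965·√(gD⁵h_f/L)·ln[ε/(3.7D) + √(3.17ν²L/(gD³h_f))]
√(gD⁵h_f/L) = √(9.81·0.225⁵·10.9/2040) = 0.005498
ε/(3.7D) = 6.85×10^-6; √(3.17ν²L/(gD³h_f)) = 3.59×10^-5
Q = -0.965·0.005498·ln(4.277×10^-5) = 0.05337 m³/s
Check: V = 1.34 m/s, Re = 6.13×10^5, f = 0.01307, h_f = 10.9 m ≈ 10.9 m ✓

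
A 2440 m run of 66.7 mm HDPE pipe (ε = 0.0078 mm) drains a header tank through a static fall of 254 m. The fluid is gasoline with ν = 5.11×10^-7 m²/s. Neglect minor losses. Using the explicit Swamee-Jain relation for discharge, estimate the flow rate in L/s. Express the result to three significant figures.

Swamee-Jain (Type II): Q = -0.965·√(gD⁵h_f/L)·ln[ε/(3.7D) + √(3.17ν²L/(gD³h_f))]
√(gD⁵h_f/L) = √(9.81·0.0667⁵·254/2440) = 0.001161
ε/(3.7D) = 3.16×10^-5; √(3.17ν²L/(gD³h_f)) = 5.23×10^-5
Q = -0.965·0.001161·ln(8.387×10^-5) = 0.01052 m³/s
Check: V = 3.01 m/s, Re = 3.93×10^5, f = 0.01507, h_f = 255 m ≈ 254 m ✓

Q ≈ 10.5 L/s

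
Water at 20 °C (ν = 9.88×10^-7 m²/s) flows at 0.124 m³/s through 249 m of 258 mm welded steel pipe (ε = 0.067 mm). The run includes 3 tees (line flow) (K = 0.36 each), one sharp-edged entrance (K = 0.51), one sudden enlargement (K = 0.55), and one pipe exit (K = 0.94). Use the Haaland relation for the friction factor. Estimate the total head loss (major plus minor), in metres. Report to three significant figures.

H_L ≈ 5.20 m

V = 4Q/(πD²) = 2.372 m/s; V²/2g = 0.2867 m
Re = 6.19×10^5, ε/D = 2.60×10^-4 → f = 0.01560 (Haaland)
Major: h_f = f(L/D)·V²/2g = 0.01560·965.1·0.2867 = 4.317 m
Minor: ΣK = 3.08; h_m = ΣK·V²/2g = 0.8832 m
Total H_L = 4.317 + 0.8832 = 5.200 m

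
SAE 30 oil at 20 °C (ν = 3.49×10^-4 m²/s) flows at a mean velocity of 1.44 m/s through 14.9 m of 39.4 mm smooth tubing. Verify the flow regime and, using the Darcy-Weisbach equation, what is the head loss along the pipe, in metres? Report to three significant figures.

h_f ≈ 15.7 m

Re = VD/ν = 1.44·0.03940/3.49×10^-4 = 163 → laminar (Re < 2300)
f = 64/Re = 0.3937
h_f = f(L/D)V²/(2g) = 0.3937·(14.9/0.03940)·1.44²/(2·9.81) = 15.73 m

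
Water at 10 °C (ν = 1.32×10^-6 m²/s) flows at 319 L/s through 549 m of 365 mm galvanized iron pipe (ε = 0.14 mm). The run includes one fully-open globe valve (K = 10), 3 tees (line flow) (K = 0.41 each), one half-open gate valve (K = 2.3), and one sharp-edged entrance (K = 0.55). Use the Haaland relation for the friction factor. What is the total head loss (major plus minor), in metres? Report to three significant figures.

H_L ≈ 18.4 m

V = 4Q/(πD²) = 3.049 m/s; V²/2g = 0.4737 m
Re = 8.43×10^5, ε/D = 3.84×10^-4 → f = 0.01641 (Haaland)
Major: h_f = f(L/D)·V²/2g = 0.01641·1504·0.4737 = 11.69 m
Minor: ΣK = 14.1; h_m = ΣK·V²/2g = 6.670 m
Total H_L = 11.69 + 6.670 = 18.36 m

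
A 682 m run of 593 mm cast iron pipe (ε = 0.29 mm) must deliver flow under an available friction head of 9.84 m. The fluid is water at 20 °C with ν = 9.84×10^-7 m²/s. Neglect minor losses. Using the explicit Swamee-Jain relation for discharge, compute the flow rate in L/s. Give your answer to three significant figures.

Q ≈ 871 L/s

Swamee-Jain (Type II): Q = -0.965·√(gD⁵h_f/L)·ln[ε/(3.7D) + √(3.17ν²L/(gD³h_f))]
√(gD⁵h_f/L) = √(9.81·0.593⁵·9.84/682) = 0.1019
ε/(3.7D) = 1.32×10^-4; √(3.17ν²L/(gD³h_f)) = 1.02×10^-5
Q = -0.965·0.1019·ln(1.424×10^-4) = 0.8708 m³/s
Check: V = 3.15 m/s, Re = 1.90×10^6, f = 0.01697, h_f = 9.89 m ≈ 9.84 m ✓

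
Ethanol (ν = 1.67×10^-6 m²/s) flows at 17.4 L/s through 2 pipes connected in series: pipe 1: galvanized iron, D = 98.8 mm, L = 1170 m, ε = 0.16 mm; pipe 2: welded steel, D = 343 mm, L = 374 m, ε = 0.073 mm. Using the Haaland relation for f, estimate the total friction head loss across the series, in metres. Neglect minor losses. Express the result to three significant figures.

H ≈ 73.2 m

Pipe 1: V = 2.270 m/s, Re = 1.34×10^5, ε/D = 0.00162, f = 0.02352, h_1 = f(L/D)V²/2g = 73.11 m
Pipe 2: V = 0.1883 m/s, Re = 3.87×10^4, ε/D = 2.13×10^-4, f = 0.02251, h_2 = f(L/D)V²/2g = 0.04435 m
Series → Q common, losses add: H = Σh = 73.15 m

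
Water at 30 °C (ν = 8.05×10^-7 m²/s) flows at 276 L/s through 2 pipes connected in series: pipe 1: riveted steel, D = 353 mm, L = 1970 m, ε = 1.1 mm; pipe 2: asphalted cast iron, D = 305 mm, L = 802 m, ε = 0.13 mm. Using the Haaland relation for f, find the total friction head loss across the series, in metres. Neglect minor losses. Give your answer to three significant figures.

Pipe 1: V = 2.820 m/s, Re = 1.24×10^6, ε/D = 0.00312, f = 0.02660, h_1 = f(L/D)V²/2g = 60.17 m
Pipe 2: V = 3.778 m/s, Re = 1.43×10^6, ε/D = 4.26×10^-4, f = 0.01650, h_2 = f(L/D)V²/2g = 31.56 m
Series → Q common, losses add: H = Σh = 91.72 m

H ≈ 91.7 m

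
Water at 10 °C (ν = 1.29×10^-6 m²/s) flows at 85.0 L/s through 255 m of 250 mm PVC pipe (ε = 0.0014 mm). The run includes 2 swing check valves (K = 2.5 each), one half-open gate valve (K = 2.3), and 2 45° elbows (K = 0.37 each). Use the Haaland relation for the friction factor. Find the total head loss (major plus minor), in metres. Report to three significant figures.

V = 4Q/(πD²) = 1.732 m/s; V²/2g = 0.1528 m
Re = 3.36×10^5, ε/D = 5.60×10^-6 → f = 0.01409 (Haaland)
Major: h_f = f(L/D)·V²/2g = 0.01409·1020·0.1528 = 2.197 m
Minor: ΣK = 8.04; h_m = ΣK·V²/2g = 1.229 m
Total H_L = 2.197 + 1.229 = 3.426 m

H_L ≈ 3.43 m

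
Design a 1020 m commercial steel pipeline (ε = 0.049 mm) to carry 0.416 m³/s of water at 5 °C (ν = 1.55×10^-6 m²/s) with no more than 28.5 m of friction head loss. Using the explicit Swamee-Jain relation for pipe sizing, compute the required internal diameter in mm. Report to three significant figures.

Swamee-Jain (Type III): D = 0.66·[ε^1.25·(LQ²/(gh_f))^4.75 + ν·Q^9.4·(L/(gh_f))^5.2]^0.04
LQ²/(gh_f) = 0.6314; L/(gh_f) = 3.648
Term 1 = ε^1.25·(…)^4.75 = 4.61×10^-7; Term 2 = ν·Q^9.4·(…)^5.2 = 3.41×10^-7
D = 0.66·(4.61×10^-7 + 3.41×10^-7)^0.04 = 0.3765 m = 376 mm
Check: V = 3.74 m/s, Re = 9.08×10^5, f = 0.01403, h_f = 27.1 m ≈ 28.5 m ✓

D ≈ 376 mm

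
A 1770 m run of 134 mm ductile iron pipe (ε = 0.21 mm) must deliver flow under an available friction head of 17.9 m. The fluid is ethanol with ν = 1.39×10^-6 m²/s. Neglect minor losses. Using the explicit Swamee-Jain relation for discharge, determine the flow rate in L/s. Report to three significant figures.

Q ≈ 14.9 L/s

Swamee-Jain (Type II): Q = -0.965·√(gD⁵h_f/L)·ln[ε/(3.7D) + √(3.17ν²L/(gD³h_f))]
√(gD⁵h_f/L) = √(9.81·0.134⁵·17.9/1770) = 0.002070
ε/(3.7D) = 4.24×10^-4; √(3.17ν²L/(gD³h_f)) = 1.60×10^-4
Q = -0.965·0.002070·ln(5.837×10^-4) = 0.01488 m³/s
Check: V = 1.05 m/s, Re = 1.02×10^5, f = 0.02411, h_f = 18.1 m ≈ 17.9 m ✓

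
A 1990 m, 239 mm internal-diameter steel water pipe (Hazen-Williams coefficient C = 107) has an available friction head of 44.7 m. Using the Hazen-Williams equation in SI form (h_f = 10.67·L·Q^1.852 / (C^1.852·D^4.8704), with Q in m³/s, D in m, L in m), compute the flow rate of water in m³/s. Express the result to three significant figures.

Rearranging: Q = [h_f·C^1.852·D^4.8704 / (10.67·L)]^(1/1.852)
Q = [44.7·107^1.852·0.239^4.8704 / (10.67·1990)]^0.540 = 0.08900 m³/s

Q ≈ 0.0890 m³/s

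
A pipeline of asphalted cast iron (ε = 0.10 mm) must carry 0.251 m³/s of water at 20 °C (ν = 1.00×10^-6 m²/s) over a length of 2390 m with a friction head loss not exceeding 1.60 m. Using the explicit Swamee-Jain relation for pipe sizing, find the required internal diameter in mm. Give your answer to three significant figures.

D ≈ 659 mm

Swamee-Jain (Type III): D = 0.66·[ε^1.25·(LQ²/(gh_f))^4.75 + ν·Q^9.4·(L/(gh_f))^5.2]^0.04
LQ²/(gh_f) = 9.593; L/(gh_f) = 152.3
Term 1 = ε^1.25·(…)^4.75 = 0.462; Term 2 = ν·Q^9.4·(…)^5.2 = 0.509
D = 0.66·(0.462 + 0.509)^0.04 = 0.6592 m = 659 mm
Check: V = 0.735 m/s, Re = 4.85×10^5, f = 0.01508, h_f = 1.51 m ≈ 1.60 m ✓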